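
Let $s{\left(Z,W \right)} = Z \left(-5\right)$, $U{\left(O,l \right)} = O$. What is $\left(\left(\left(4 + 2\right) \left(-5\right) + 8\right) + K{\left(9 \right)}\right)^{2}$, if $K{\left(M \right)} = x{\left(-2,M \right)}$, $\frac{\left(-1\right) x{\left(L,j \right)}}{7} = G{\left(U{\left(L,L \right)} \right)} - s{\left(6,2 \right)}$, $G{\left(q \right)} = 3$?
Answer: $64009$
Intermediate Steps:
$s{\left(Z,W \right)} = - 5 Z$
$x{\left(L,j \right)} = -231$ ($x{\left(L,j \right)} = - 7 \left(3 - \left(-5\right) 6\right) = - 7 \left(3 - -30\right) = - 7 \left(3 + 30\right) = \left(-7\right) 33 = -231$)
$K{\left(M \right)} = -231$
$\left(\left(\left(4 + 2\right) \left(-5\right) + 8\right) + K{\left(9 \right)}\right)^{2} = \left(\left(\left(4 + 2\right) \left(-5\right) + 8\right) - 231\right)^{2} = \left(\left(6 \left(-5\right) + 8\right) - 231\right)^{2} = \left(\left(-30 + 8\right) - 231\right)^{2} = \left(-22 - 231\right)^{2} = \left(-253\right)^{2} = 64009$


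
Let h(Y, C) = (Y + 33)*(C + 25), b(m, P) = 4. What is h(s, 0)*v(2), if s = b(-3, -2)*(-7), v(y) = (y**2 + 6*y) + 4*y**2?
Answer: 4000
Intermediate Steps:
v(y) = 5*y**2 + 6*y
s = -28 (s = 4*(-7) = -28)
h(Y, C) = (25 + C)*(33 + Y) (h(Y, C) = (33 + Y)*(25 + C) = (25 + C)*(33 + Y))
h(s, 0)*v(2) = (825 + 25*(-28) + 33*0 + 0*(-28))*(2*(6 + 5*2)) = (825 - 700 + 0 + 0)*(2*(6 + 10)) = 125*(2*16) = 125*32 = 4000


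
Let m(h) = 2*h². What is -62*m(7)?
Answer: -6076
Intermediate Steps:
-62*m(7) = -124*7² = -124*49 = -62*98 = -6076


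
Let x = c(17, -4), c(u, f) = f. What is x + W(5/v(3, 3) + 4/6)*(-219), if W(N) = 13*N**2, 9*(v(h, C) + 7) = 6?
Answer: -50833/1083 ≈ -46.937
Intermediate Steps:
v(h, C) = -19/3 (v(h, C) = -7 + (1/9)*6 = -7 + 2/3 = -19/3)
x = -4
x + W(5/v(3, 3) + 4/6)*(-219) = -4 + (13*(5/(-19/3) + 4/6)**2)*(-219) = -4 + (13*(5*(-3/19) + 4*(1/6))**2)*(-219) = -4 + (13*(-15/19 + 2/3)**2)*(-219) = -4 + (13*(-7/57)**2)*(-219) = -4 + (13*(49/3249))*(-219) = -4 + (637/3249)*(-219) = -4 - 46501/1083 = -50833/1083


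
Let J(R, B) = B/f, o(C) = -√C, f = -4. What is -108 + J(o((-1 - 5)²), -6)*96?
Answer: 36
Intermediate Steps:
J(R, B) = -B/4 (J(R, B) = B/(-4) = B*(-¼) = -B/4)
-108 + J(o((-1 - 5)²), -6)*96 = -108 - ¼*(-6)*96 = -108 + (3/2)*96 = -108 + 144 = 36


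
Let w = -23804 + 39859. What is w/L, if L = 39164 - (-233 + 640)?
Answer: 16055/38757 ≈ 0.41425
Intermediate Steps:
L = 38757 (L = 39164 - 1*407 = 39164 - 407 = 38757)
w = 16055
w/L = 16055/38757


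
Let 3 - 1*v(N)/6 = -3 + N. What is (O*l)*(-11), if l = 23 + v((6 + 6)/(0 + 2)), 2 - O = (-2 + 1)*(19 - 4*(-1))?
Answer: -6325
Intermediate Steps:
v(N) = 36 - 6*N (v(N) = 18 - 6*(-3 + N) = 18 + (18 - 6*N) = 36 - 6*N)
O = 25 (O = 2 - (-2 + 1)*(19 - 4*(-1)) = 2 - (-1)*(19 + 4) = 2 - (-1)*23 = 2 - 1*(-23) = 2 + 23 = 25)
l = 23 (l = 23 + (36 - 6*(6 + 6)/(0 + 2)) = 23 + (36 - 72/2) = 23 + (36 - 6*6) = 23 + (36 - 36) = 23 + 0 = 23)
(O*l)*(-11) = (25*23)*(-11) = 575*(-11) = -6325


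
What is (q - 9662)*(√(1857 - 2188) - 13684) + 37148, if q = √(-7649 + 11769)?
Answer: 37148 + 2*(4831 - √1030)*(13684 - I*√331) ≈ 1.3137e+8 - 1.7462e+5*I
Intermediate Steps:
q = 2*√1030 (q = √4120 = 2*√1030 ≈ 64.187)
(q - 9662)*(√(1857 - 2188) - 13684) + 37148 = (2*√1030 - 9662)*(√(1857 - 2188) - 13684) + 37148 = (-9662 + 2*√1030)*(√(-331) - 13684) + 37148 = (-9662 + 2*√1030)*(I*√331 - 13684) + 37148 = (-9662 + 2*√1030)*(-13684 + I*√331) + 37148 = (-13684 + I*√331)*(-9662 + 2*√1030) + 37148 = 37148 + (-13684 + I*√331)*(-9662 + 2*√1030)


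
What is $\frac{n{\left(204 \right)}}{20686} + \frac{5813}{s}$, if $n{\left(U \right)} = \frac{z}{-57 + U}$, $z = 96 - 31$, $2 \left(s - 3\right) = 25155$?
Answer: $\frac{11784821519}{25503541854} \approx 0.46209$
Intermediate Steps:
$s = \frac{25161}{2}$ ($s = 3 + \frac{1}{2} \cdot 25155 = 3 + \frac{25155}{2} = \frac{25161}{2} \approx 12581.0$)
$z = 65$
$n{\left(U \right)} = \frac{65}{-57 + U}$
$\frac{n{\left(204 \right)}}{20686} + \frac{5813}{s} = \frac{65 \frac{1}{-57 + 204}}{20686} + \frac{5813}{\frac{25161}{2}} = \frac{65}{147} \cdot \frac{1}{20686} + 5813 \cdot \frac{2}{25161} = 65 \cdot \frac{1}{147} \cdot \frac{1}{20686} + \frac{11626}{25161} = \frac{65}{147} \cdot \frac{1}{20686} + \frac{11626}{25161} = \frac{65}{3040842} + \frac{11626}{25161} = \frac{11784821519}{25503541854}$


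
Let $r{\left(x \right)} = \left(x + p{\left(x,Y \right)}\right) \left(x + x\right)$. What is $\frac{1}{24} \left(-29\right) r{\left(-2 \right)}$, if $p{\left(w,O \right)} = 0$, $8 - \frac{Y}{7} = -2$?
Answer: $- \frac{29}{3} \approx -9.6667$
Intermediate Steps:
$Y = 70$ ($Y = 56 - -14 = 56 + 14 = 70$)
$r{\left(x \right)} = 2 x^{2}$ ($r{\left(x \right)} = \left(x + 0\right) \left(x + x\right) = x 2 x = 2 x^{2}$)
$\frac{1}{24} \left(-29\right) r{\left(-2 \right)} = \frac{1}{24} \left(-29\right) 2 \left(-2\right)^{2} = \frac{1}{24} \left(-29\right) 2 \cdot 4 = \left(- \frac{29}{24}\right) 8 = - \frac{29}{3}$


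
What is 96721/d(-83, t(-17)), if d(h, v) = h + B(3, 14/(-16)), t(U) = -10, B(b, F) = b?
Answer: -96721/80 ≈ -1209.0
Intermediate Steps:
d(h, v) = 3 + h (d(h, v) = h + 3 = 3 + h)
96721/d(-83, t(-17)) = 96721/(3 - 83) = 96721/(-80) = 96721*(-1/80) = -96721/80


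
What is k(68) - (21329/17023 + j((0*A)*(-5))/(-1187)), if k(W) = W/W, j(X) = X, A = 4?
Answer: -4306/17023 ≈ -0.25295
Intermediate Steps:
k(W) = 1
k(68) - (21329/17023 + j((0*A)*(-5))/(-1187)) = 1 - (21329/17023 + ((0*4)*(-5))/(-1187)) = 1 - (21329*(1/17023) + (0*(-5))*(-1/1187)) = 1 - (21329/17023 + 0*(-1/1187)) = 1 - (21329/17023 + 0) = 1 - 1*21329/17023 = 1 - 21329/17023 = -4306/17023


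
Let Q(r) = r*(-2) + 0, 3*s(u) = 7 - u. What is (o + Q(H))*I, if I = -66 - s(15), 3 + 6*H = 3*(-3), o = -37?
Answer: 2090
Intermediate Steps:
s(u) = 7/3 - u/3 (s(u) = (7 - u)/3 = 7/3 - u/3)
H = -2 (H = -½ + (3*(-3))/6 = -½ + (⅙)*(-9) = -½ - 3/2 = -2)
Q(r) = -2*r (Q(r) = -2*r + 0 = -2*r)
I = -190/3 (I = -66 - (7/3 - ⅓*15) = -66 - (7/3 - 5) = -66 - 1*(-8/3) = -66 + 8/3 = -190/3 ≈ -63.333)
(o + Q(H))*I = (-37 - 2*(-2))*(-190/3) = (-37 + 4)*(-190/3) = -33*(-190/3) = 2090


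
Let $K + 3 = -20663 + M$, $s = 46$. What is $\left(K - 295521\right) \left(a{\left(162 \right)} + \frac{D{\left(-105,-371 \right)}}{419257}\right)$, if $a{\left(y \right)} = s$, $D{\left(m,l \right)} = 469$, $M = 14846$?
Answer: $- \frac{5811750216231}{419257} \approx -1.3862 \cdot 10^{7}$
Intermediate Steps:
$a{\left(y \right)} = 46$
$K = -5820$ ($K = -3 + \left(-20663 + 14846\right) = -3 - 5817 = -5820$)
$\left(K - 295521\right) \left(a{\left(162 \right)} + \frac{D{\left(-105,-371 \right)}}{419257}\right) = \left(-5820 - 295521\right) \left(46 + \frac{469}{419257}\right) = - 301341 \left(46 + 469 \cdot \frac{1}{419257}\right) = - 301341 \left(46 + \frac{469}{419257}\right) = \left(-301341\right) \frac{19286291}{419257} = - \frac{5811750216231}{419257}$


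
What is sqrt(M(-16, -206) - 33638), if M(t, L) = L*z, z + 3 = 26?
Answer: 6*I*sqrt(1066) ≈ 195.9*I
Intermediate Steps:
z = 23 (z = -3 + 26 = 23)
M(t, L) = 23*L (M(t, L) = L*23 = 23*L)
sqrt(M(-16, -206) - 33638) = sqrt(23*(-206) - 33638) = sqrt(-4738 - 33638) = sqrt(-38376) = 6*I*sqrt(1066)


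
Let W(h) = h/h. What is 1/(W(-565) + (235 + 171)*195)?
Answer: 1/79171 ≈ 1.2631e-5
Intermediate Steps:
W(h) = 1
1/(W(-565) + (235 + 171)*195) = 1/(1 + (235 + 171)*195) = 1/(1 + 406*195) = 1/(1 + 79170) = 1/79171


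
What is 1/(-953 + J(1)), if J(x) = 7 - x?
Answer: -1/947 ≈ -0.0010560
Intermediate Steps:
1/(-953 + J(1)) = 1/(-953 + (7 - 1*1)) = 1/(-953 + (7 - 1)) = 1/(-953 + 6) = 1/(-947) = -1/947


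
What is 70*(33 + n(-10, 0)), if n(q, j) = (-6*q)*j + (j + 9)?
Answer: 2940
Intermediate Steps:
n(q, j) = 9 + j - 6*j*q (n(q, j) = -6*j*q + (9 + j) = 9 + j - 6*j*q)
70*(33 + n(-10, 0)) = 70*(33 + (9 + 0 - 6*0*(-10))) = 70*(33 + (9 + 0 + 0)) = 70*(33 + 9) = 70*42 = 2940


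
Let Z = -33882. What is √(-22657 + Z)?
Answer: I*√56539 ≈ 237.78*I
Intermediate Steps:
√(-22657 + Z) = √(-22657 - 33882) = √(-56539) = I*√56539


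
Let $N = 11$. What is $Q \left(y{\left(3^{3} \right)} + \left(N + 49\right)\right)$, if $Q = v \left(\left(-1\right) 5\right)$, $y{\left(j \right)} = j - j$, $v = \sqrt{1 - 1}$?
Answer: $0$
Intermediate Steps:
$v = 0$ ($v = \sqrt{0} = 0$)
$y{\left(j \right)} = 0$
$Q = 0$ ($Q = 0 \left(\left(-1\right) 5\right) = 0 \left(-5\right) = 0$)
$Q \left(y{\left(3^{3} \right)} + \left(N + 49\right)\right) = 0 \left(0 + \left(11 + 49\right)\right) = 0 \left(0 + 60\right) = 0 \cdot 60 = 0$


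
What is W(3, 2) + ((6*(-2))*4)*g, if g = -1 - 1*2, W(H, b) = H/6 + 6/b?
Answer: 295/2 ≈ 147.50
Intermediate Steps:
W(H, b) = 6/b + H/6 (W(H, b) = H*(⅙) + 6/b = H/6 + 6/b = 6/b + H/6)
g = -3 (g = -1 - 2 = -3)
W(3, 2) + ((6*(-2))*4)*g = (6/2 + (⅙)*3) + ((6*(-2))*4)*(-3) = (6*(½) + ½) - 12*4*(-3) = (3 + ½) - 48*(-3) = 7/2 + 144 = 295/2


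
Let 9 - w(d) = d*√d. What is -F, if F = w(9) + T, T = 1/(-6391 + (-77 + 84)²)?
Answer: 114157/6342 ≈ 18.000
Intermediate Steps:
w(d) = 9 - d^(3/2) (w(d) = 9 - d*√d = 9 - d^(3/2))
T = -1/6342 (T = 1/(-6391 + 7²) = 1/(-6391 + 49) = 1/(-6342) = -1/6342 ≈ -0.00015768)
F = -114157/6342 (F = (9 - 9^(3/2)) - 1/6342 = (9 - 1*27) - 1/6342 = (9 - 27) - 1/6342 = -18 - 1/6342 = -114157/6342 ≈ -18.000)
-F = -1*(-114157/6342) = 114157/6342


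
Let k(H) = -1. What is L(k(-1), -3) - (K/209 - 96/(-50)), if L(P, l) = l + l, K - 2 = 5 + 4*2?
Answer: -41757/5225 ≈ -7.9918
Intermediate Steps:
K = 15 (K = 2 + (5 + 4*2) = 2 + (5 + 8) = 2 + 13 = 15)
L(P, l) = 2*l
L(k(-1), -3) - (K/209 - 96/(-50)) = 2*(-3) - (15/209 - 96/(-50)) = -6 - (15*(1/209) - 96*(-1/50)) = -6 - (15/209 + 48/25) = -6 - 1*10407/5225 = -6 - 10407/5225 = -41757/5225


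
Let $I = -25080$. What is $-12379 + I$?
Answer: $-37459$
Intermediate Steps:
$-12379 + I = -12379 - 25080 = -37459$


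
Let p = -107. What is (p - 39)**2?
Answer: 21316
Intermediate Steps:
(p - 39)**2 = (-107 - 39)**2 = (-146)**2 = 21316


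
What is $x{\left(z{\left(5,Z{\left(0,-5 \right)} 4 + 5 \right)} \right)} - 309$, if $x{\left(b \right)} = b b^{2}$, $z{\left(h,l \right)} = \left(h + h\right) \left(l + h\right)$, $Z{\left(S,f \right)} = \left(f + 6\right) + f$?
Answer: $-216309$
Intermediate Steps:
$Z{\left(S,f \right)} = 6 + 2 f$ ($Z{\left(S,f \right)} = \left(6 + f\right) + f = 6 + 2 f$)
$z{\left(h,l \right)} = 2 h \left(h + l\right)$
$x{\left(b \right)} = b^{3}$
$x{\left(z{\left(5,Z{\left(0,-5 \right)} 4 + 5 \right)} \right)} - 309 = \left(2 \cdot 5 \left(5 + \left(\left(6 + 2 \left(-5\right)\right) 4 + 5\right)\right)\right)^{3} - 309 = \left(2 \cdot 5 \left(5 + \left(\left(6 - 10\right) 4 + 5\right)\right)\right)^{3} - 309 = \left(2 \cdot 5 \left(5 + \left(\left(-4\right) 4 + 5\right)\right)\right)^{3} - 309 = \left(2 \cdot 5 \left(5 + \left(-16 + 5\right)\right)\right)^{3} - 309 = \left(2 \cdot 5 \left(5 - 11\right)\right)^{3} - 309 = \left(2 \cdot 5 \left(-6\right)\right)^{3} - 309 = \left(-60\right)^{3} - 309 = -216000 - 309 = -216309$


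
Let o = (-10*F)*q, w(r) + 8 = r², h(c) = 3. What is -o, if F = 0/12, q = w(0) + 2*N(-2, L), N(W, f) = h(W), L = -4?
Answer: 0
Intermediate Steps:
N(W, f) = 3
w(r) = -8 + r²
q = -2 (q = (-8 + 0²) + 2*3 = (-8 + 0) + 6 = -8 + 6 = -2)
F = 0 (F = 0*(1/12) = 0)
o = 0 (o = -10*0*(-2) = 0*(-2) = 0)
-o = -1*0 = 0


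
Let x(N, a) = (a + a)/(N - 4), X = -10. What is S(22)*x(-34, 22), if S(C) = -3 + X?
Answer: 286/19 ≈ 15.053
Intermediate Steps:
x(N, a) = 2*a/(-4 + N) (x(N, a) = (2*a)/(-4 + N) = 2*a/(-4 + N))
S(C) = -13 (S(C) = -3 - 10 = -13)
S(22)*x(-34, 22) = -26*22/(-4 - 34) = -26*22/(-38) = -26*22*(-1)/38 = -13*(-22/19) = 286/19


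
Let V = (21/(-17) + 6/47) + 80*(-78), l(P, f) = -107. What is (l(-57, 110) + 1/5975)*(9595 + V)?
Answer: -342646976448/954805 ≈ -3.5887e+5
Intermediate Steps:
V = -4986645/799 (V = (21*(-1/17) + 6*(1/47)) - 6240 = (-21/17 + 6/47) - 6240 = -885/799 - 6240 = -4986645/799 ≈ -6241.1)
(l(-57, 110) + 1/5975)*(9595 + V) = (-107 + 1/5975)*(9595 - 4986645/799) = (-107 + 1/5975)*(2679760/799) = -639324/5975*2679760/799 = -342646976448/954805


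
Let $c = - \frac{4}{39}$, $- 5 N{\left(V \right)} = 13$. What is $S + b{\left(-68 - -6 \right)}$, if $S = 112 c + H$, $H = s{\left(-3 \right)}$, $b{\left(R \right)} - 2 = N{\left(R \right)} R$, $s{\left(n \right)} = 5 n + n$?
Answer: $\frac{26074}{195} \approx 133.71$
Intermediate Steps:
$N{\left(V \right)} = - \frac{13}{5}$ ($N{\left(V \right)} = \left(- \frac{1}{5}\right) 13 = - \frac{13}{5}$)
$s{\left(n \right)} = 6 n$
$b{\left(R \right)} = 2 - \frac{13 R}{5}$
$c = - \frac{4}{39}$ ($c = \left(-4\right) \frac{1}{39} = - \frac{4}{39} \approx -0.10256$)
$H = -18$ ($H = 6 \left(-3\right) = -18$)
$S = - \frac{1150}{39}$ ($S = 112 \left(- \frac{4}{39}\right) - 18 = - \frac{448}{39} - 18 = - \frac{1150}{39} \approx -29.487$)
$S + b{\left(-68 - -6 \right)} = - \frac{1150}{39} - \left(-2 + \frac{13 \left(-68 - -6\right)}{5}\right) = - \frac{1150}{39} - \left(-2 + \frac{13 \left(-68 + 6\right)}{5}\right) = - \frac{1150}{39} + \left(2 - - \frac{806}{5}\right) = - \frac{1150}{39} + \left(2 + \frac{806}{5}\right) = - \frac{1150}{39} + \frac{816}{5} = \frac{26074}{195}$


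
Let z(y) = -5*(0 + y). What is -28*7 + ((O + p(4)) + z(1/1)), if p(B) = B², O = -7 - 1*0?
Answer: -192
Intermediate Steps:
O = -7 (O = -7 + 0 = -7)
z(y) = -5*y
-28*7 + ((O + p(4)) + z(1/1)) = -28*7 + ((-7 + 4²) - 5/1) = -196 + ((-7 + 16) - 5) = -196 + (9 - 5*1) = -196 + (9 - 5) = -196 + 4 = -192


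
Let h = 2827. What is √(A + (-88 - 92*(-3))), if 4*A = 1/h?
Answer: √6009933435/5654 ≈ 13.711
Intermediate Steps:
A = 1/11308 (A = (¼)/2827 = (¼)*(1/2827) = 1/11308 ≈ 8.8433e-5)
√(A + (-88 - 92*(-3))) = √(1/11308 + (-88 - 92*(-3))) = √(1/11308 + (-88 + 276)) = √(1/11308 + 188) = √(2125905/11308) = √6009933435/5654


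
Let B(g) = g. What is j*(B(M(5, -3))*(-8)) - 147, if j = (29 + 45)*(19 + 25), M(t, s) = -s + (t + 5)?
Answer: -338771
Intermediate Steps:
M(t, s) = 5 + t - s (M(t, s) = -s + (5 + t) = 5 + t - s)
j = 3256 (j = 74*44 = 3256)
j*(B(M(5, -3))*(-8)) - 147 = 3256*((5 + 5 - 1*(-3))*(-8)) - 147 = 3256*((5 + 5 + 3)*(-8)) - 147 = 3256*(13*(-8)) - 147 = 3256*(-104) - 147 = -338624 - 147 = -338771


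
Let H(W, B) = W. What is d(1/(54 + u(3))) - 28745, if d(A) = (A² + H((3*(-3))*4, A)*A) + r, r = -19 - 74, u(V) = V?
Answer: -93696713/3249 ≈ -28839.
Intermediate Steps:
r = -93
d(A) = -93 + A² - 36*A (d(A) = (A² + ((3*(-3))*4)*A) - 93 = (A² + (-9*4)*A) - 93 = (A² - 36*A) - 93 = -93 + A² - 36*A)
d(1/(54 + u(3))) - 28745 = (-93 + (1/(54 + 3))² - 36/(54 + 3)) - 28745 = (-93 + (1/57)² - 36/57) - 28745 = (-93 + (1/57)² - 36*1/57) - 28745 = (-93 + 1/3249 - 12/19) - 28745 = -304208/3249 - 28745 = -93696713/3249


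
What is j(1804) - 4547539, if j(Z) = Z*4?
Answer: -4540323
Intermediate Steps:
j(Z) = 4*Z
j(1804) - 4547539 = 4*1804 - 4547539 = 7216 - 4547539 = -4540323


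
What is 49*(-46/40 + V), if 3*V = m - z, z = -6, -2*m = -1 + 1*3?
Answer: 1519/60 ≈ 25.317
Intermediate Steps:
m = -1 (m = -(-1 + 1*3)/2 = -(-1 + 3)/2 = -1/2*2 = -1)
V = 5/3 (V = (-1 - 1*(-6))/3 = (-1 + 6)/3 = (1/3)*5 = 5/3 ≈ 1.6667)
49*(-46/40 + V) = 49*(-46/40 + 5/3) = 49*(-46*1/40 + 5/3) = 49*(-23/20 + 5/3) = 49*(31/60) = 1519/60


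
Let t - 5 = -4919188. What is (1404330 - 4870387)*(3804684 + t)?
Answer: 3862917060443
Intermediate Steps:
t = -4919183 (t = 5 - 4919188 = -4919183)
(1404330 - 4870387)*(3804684 + t) = (1404330 - 4870387)*(3804684 - 4919183) = -3466057*(-1114499) = 3862917060443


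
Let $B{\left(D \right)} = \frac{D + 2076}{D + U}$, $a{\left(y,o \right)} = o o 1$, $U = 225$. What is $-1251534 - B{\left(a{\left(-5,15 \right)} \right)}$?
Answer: $- \frac{187730867}{150} \approx -1.2515 \cdot 10^{6}$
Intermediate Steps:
$a{\left(y,o \right)} = o^{2}$ ($a{\left(y,o \right)} = o^{2} \cdot 1 = o^{2}$)
$B{\left(D \right)} = \frac{2076 + D}{225 + D}$ ($B{\left(D \right)} = \frac{D + 2076}{D + 225} = \frac{2076 + D}{225 + D}$)
$-1251534 - B{\left(a{\left(-5,15 \right)} \right)} = -1251534 - \frac{2076 + 15^{2}}{225 + 15^{2}} = -1251534 - \frac{2076 + 225}{225 + 225} = -1251534 - \frac{1}{450} \cdot 2301 = -1251534 - \frac{767}{150} = - \frac{187730867}{150}$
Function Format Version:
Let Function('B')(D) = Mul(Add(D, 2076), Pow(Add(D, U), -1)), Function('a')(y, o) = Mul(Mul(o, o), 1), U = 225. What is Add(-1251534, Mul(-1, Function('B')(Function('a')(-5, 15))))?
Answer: Rational(-187730867, 150) ≈ -1.2515e+6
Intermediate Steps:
Function('a')(y, o) = Pow(o, 2) (Function('a')(y, o) = Mul(Pow(o, 2), 1) = Pow(o, 2))
Function('B')(D) = Mul(Pow(Add(225, D), -1), Add(2076, D)) (Function('B')(D) = Mul(Add(D, 2076), Pow(Add(D, 225), -1)) = Mul(Add(2076, D), Pow(Add(225, D), -1)) = Mul(Pow(Add(225, D), -1), Add(2076, D)))
Add(-1251534, Mul(-1, Function('B')(Function('a')(-5, 15)))) = Add(-1251534, Mul(-1, Mul(Pow(Add(225, Pow(15, 2)), -1), Add(2076, Pow(15, 2))))) = Add(-1251534, Mul(-1, Mul(Pow(Add(225, 225), -1), Add(2076, 225)))) = Add(-1251534, Mul(-1, Mul(Pow(450, -1), 2301))) = Add(-1251534, Mul(-1, Mul(Rational(1, 450), 2301))) = Add(-1251534, Mul(-1, Rational(767, 150))) = Add(-1251534, Rational(-767, 150)) = Rational(-187730867, 150)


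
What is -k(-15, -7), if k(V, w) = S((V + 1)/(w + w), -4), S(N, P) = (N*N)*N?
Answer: -1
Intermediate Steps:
S(N, P) = N³ (S(N, P) = N²*N = N³)
k(V, w) = (1 + V)³/(8*w³) (k(V, w) = ((V + 1)/(w + w))³ = ((1 + V)/((2*w)))³ = ((1 + V)*(1/(2*w)))³ = ((1 + V)/(2*w))³ = (1 + V)³/(8*w³))
-k(-15, -7) = -(1 - 15)³/(8*(-7)³) = -(-1)*(-14)³/(8*343) = -(-1)*(-2744)/(8*343) = -1*1 = -1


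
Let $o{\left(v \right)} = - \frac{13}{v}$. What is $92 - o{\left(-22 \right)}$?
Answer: $\frac{2011}{22} \approx 91.409$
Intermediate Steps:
$92 - o{\left(-22 \right)} = 92 - - \frac{13}{-22} = 92 - \left(-13\right) \left(- \frac{1}{22}\right) = 92 - \frac{13}{22} = \frac{2011}{22}$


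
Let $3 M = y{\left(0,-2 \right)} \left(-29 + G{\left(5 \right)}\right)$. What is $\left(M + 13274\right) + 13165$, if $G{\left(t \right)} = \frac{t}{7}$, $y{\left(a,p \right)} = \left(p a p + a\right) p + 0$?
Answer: $26439$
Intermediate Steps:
$y{\left(a,p \right)} = p \left(a + a p^{2}\right)$ ($y{\left(a,p \right)} = \left(a p p + a\right) p + 0 = \left(a p^{2} + a\right) p + 0 = \left(a + a p^{2}\right) p + 0 = p \left(a + a p^{2}\right) + 0 = p \left(a + a p^{2}\right)$)
$G{\left(t \right)} = \frac{t}{7}$ ($G{\left(t \right)} = t \frac{1}{7} = \frac{t}{7}$)
$M = 0$ ($M = \frac{0 \left(-2\right) \left(1 + \left(-2\right)^{2}\right) \left(-29 + \frac{1}{7} \cdot 5\right)}{3} = \frac{0 \left(-2\right) \left(1 + 4\right) \left(-29 + \frac{5}{7}\right)}{3} = \frac{0 \left(-2\right) 5 \left(- \frac{198}{7}\right)}{3} = \frac{0 \left(- \frac{198}{7}\right)}{3} = \frac{1}{3} \cdot 0 = 0$)
$\left(M + 13274\right) + 13165 = \left(0 + 13274\right) + 13165 = 13274 + 13165 = 26439$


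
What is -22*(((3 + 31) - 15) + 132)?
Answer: -3322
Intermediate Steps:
-22*(((3 + 31) - 15) + 132) = -22*((34 - 15) + 132) = -22*(19 + 132) = -22*151 = -3322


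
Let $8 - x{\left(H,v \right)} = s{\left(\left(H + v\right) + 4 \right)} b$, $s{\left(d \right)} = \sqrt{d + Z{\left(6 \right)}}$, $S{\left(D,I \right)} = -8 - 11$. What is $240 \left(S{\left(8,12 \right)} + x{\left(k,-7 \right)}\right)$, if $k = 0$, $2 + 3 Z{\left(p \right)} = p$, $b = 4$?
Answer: $-2640 - 320 i \sqrt{15} \approx -2640.0 - 1239.4 i$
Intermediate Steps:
$Z{\left(p \right)} = - \frac{2}{3} + \frac{p}{3}$
$S{\left(D,I \right)} = -19$ ($S{\left(D,I \right)} = -8 - 11 = -19$)
$s{\left(d \right)} = \sqrt{\frac{4}{3} + d}$ ($s{\left(d \right)} = \sqrt{d + \left(- \frac{2}{3} + \frac{1}{3} \cdot 6\right)} = \sqrt{d + \left(- \frac{2}{3} + 2\right)} = \sqrt{d + \frac{4}{3}} = \sqrt{\frac{4}{3} + d}$)
$x{\left(H,v \right)} = 8 - \frac{4 \sqrt{48 + 9 H + 9 v}}{3}$ ($x{\left(H,v \right)} = 8 - \frac{\sqrt{12 + 9 \left(\left(H + v\right) + 4\right)}}{3} \cdot 4 = 8 - \frac{\sqrt{12 + 9 \left(4 + H + v\right)}}{3} \cdot 4 = 8 - \frac{\sqrt{12 + \left(36 + 9 H + 9 v\right)}}{3} \cdot 4 = 8 - \frac{\sqrt{48 + 9 H + 9 v}}{3} \cdot 4 = 8 - \frac{4 \sqrt{48 + 9 H + 9 v}}{3}$)
$240 \left(S{\left(8,12 \right)} + x{\left(k,-7 \right)}\right) = 240 \left(-19 + \left(8 - \frac{4 \sqrt{48 + 9 \cdot 0 + 9 \left(-7\right)}}{3}\right)\right) = 240 \left(-19 + \left(8 - \frac{4 \sqrt{48 + 0 - 63}}{3}\right)\right) = 240 \left(-19 + \left(8 - \frac{4 \sqrt{-15}}{3}\right)\right) = 240 \left(-19 + \left(8 - \frac{4 i \sqrt{15}}{3}\right)\right) = 240 \left(-11 - \frac{4 i \sqrt{15}}{3}\right) = -2640 - 320 i \sqrt{15}$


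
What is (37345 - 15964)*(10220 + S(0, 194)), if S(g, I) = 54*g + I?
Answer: 222661734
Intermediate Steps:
S(g, I) = I + 54*g
(37345 - 15964)*(10220 + S(0, 194)) = (37345 - 15964)*(10220 + (194 + 54*0)) = 21381*(10220 + (194 + 0)) = 21381*(10220 + 194) = 21381*10414 = 222661734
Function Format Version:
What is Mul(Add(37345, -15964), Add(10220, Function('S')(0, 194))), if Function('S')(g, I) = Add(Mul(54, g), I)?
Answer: 222661734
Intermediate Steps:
Function('S')(g, I) = Add(I, Mul(54, g))
Mul(Add(37345, -15964), Add(10220, Function('S')(0, 194))) = Mul(Add(37345, -15964), Add(10220, Add(194, Mul(54, 0)))) = Mul(21381, Add(10220, Add(194, 0))) = Mul(21381, Add(10220, 194)) = Mul(21381, 10414) = 222661734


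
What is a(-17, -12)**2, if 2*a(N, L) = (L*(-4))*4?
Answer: 9216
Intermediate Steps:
a(N, L) = -8*L (a(N, L) = ((L*(-4))*4)/2 = (-4*L*4)/2 = (-16*L)/2 = -8*L)
a(-17, -12)**2 = (-8*(-12))**2 = 96**2 = 9216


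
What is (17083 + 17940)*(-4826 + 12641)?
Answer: 273704745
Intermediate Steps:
(17083 + 17940)*(-4826 + 12641) = 35023*7815 = 273704745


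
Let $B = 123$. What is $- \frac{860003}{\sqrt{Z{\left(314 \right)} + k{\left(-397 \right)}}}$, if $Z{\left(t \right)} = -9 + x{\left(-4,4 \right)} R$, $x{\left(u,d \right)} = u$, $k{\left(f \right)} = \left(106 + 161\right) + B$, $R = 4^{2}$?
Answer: $- \frac{860003 \sqrt{317}}{317} \approx -48303.0$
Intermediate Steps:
$R = 16$
$k{\left(f \right)} = 390$ ($k{\left(f \right)} = \left(106 + 161\right) + 123 = 267 + 123 = 390$)
$Z{\left(t \right)} = -73$ ($Z{\left(t \right)} = -9 - 64 = -73$)
$- \frac{860003}{\sqrt{Z{\left(314 \right)} + k{\left(-397 \right)}}} = - \frac{860003}{\sqrt{-73 + 390}} = - \frac{860003}{\sqrt{317}} = - 860003 \frac{\sqrt{317}}{317} = - \frac{860003 \sqrt{317}}{317}$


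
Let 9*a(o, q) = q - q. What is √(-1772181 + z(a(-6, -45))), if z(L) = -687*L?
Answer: 3*I*√196909 ≈ 1331.2*I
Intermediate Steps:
a(o, q) = 0 (a(o, q) = (q - q)/9 = (⅑)*0 = 0)
√(-1772181 + z(a(-6, -45))) = √(-1772181 - 687*0) = √(-1772181 + 0) = √(-1772181) = 3*I*√196909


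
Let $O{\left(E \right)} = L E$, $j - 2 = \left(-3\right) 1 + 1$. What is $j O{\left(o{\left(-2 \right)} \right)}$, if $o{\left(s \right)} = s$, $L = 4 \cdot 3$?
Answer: $0$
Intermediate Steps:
$L = 12$
$j = 0$ ($j = 2 + \left(\left(-3\right) 1 + 1\right) = 2 + \left(-3 + 1\right) = 2 - 2 = 0$)
$O{\left(E \right)} = 12 E$
$j O{\left(o{\left(-2 \right)} \right)} = 0 \cdot 12 \left(-2\right) = 0 \left(-24\right) = 0$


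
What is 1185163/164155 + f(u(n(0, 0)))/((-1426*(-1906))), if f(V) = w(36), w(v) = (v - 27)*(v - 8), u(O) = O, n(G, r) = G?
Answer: 805315563472/111541516795 ≈ 7.2199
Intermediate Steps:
w(v) = (-27 + v)*(-8 + v)
f(V) = 252 (f(V) = 216 + 36**2 - 35*36 = 216 + 1296 - 1260 = 252)
1185163/164155 + f(u(n(0, 0)))/((-1426*(-1906))) = 1185163/164155 + 252/((-1426*(-1906))) = 1185163*(1/164155) + 252/2717956 = 1185163/164155 + 252*(1/2717956) = 1185163/164155 + 63/679489 = 805315563472/111541516795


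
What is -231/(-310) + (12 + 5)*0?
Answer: 231/310 ≈ 0.74516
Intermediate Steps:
-231/(-310) + (12 + 5)*0 = -231*(-1/310) + 17*0 = 231/310 + 0 = 231/310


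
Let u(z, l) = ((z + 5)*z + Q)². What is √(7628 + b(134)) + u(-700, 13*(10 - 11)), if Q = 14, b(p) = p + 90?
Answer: 236695872196 + 2*√1963 ≈ 2.3670e+11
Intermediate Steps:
b(p) = 90 + p
u(z, l) = (14 + z*(5 + z))² (u(z, l) = ((z + 5)*z + 14)² = ((5 + z)*z + 14)² = (z*(5 + z) + 14)² = (14 + z*(5 + z))²)
√(7628 + b(134)) + u(-700, 13*(10 - 11)) = √(7628 + (90 + 134)) + (14 + (-700)² + 5*(-700))² = √(7628 + 224) + (14 + 490000 - 3500)² = √7852 + 486514² = 2*√1963 + 236695872196 = 236695872196 + 2*√1963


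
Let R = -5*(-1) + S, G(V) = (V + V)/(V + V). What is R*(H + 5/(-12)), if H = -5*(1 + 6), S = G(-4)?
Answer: -425/2 ≈ -212.50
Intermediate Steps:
G(V) = 1 (G(V) = (2*V)/((2*V)) = (2*V)*(1/(2*V)) = 1)
S = 1
H = -35 (H = -5*7 = -35)
R = 6 (R = -5*(-1) + 1 = 5 + 1 = 6)
R*(H + 5/(-12)) = 6*(-35 + 5/(-12)) = 6*(-35 + 5*(-1/12)) = 6*(-35 - 5/12) = 6*(-425/12) = -425/2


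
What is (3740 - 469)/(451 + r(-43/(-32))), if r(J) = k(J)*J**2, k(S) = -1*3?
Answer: 3349504/456277 ≈ 7.3409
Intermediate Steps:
k(S) = -3
r(J) = -3*J**2
(3740 - 469)/(451 + r(-43/(-32))) = (3740 - 469)/(451 - 3*(-43/(-32))**2) = 3271/(451 - 3*(-43*(-1/32))**2) = 3271/(451 - 3*(43/32)**2) = 3271/(451 - 3*1849/1024) = 3271/(451 - 5547/1024) = 3271/(456277/1024) = 3271*(1024/456277) = 3349504/456277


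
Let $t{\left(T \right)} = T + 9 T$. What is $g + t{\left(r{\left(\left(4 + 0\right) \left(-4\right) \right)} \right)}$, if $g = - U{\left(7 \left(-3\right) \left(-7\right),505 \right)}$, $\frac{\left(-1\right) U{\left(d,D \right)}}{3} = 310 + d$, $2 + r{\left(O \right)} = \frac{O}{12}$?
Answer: $\frac{4013}{3} \approx 1337.7$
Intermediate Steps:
$r{\left(O \right)} = -2 + \frac{O}{12}$
$t{\left(T \right)} = 10 T$
$U{\left(d,D \right)} = -930 - 3 d$ ($U{\left(d,D \right)} = - 3 \left(310 + d\right) = -930 - 3 d$)
$g = 1371$ ($g = - (-930 - 3 \cdot 7 \left(-3\right) \left(-7\right)) = - (-930 - 3 \left(\left(-21\right) \left(-7\right)\right)) = - (-930 - 441) = \left(-1\right) \left(-1371\right) = 1371$)
$g + t{\left(r{\left(\left(4 + 0\right) \left(-4\right) \right)} \right)} = 1371 + 10 \left(-2 + \frac{\left(4 + 0\right) \left(-4\right)}{12}\right) = 1371 + 10 \left(-2 + \frac{4 \left(-4\right)}{12}\right) = 1371 + 10 \left(-2 + \frac{1}{12} \left(-16\right)\right) = 1371 + 10 \left(-2 - \frac{4}{3}\right) = 1371 + 10 \left(- \frac{10}{3}\right) = 1371 - \frac{100}{3} = \frac{4013}{3}$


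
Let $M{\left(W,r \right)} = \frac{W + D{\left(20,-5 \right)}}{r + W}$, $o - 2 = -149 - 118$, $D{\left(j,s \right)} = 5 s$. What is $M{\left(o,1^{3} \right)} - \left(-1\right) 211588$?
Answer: $\frac{27929761}{132} \approx 2.1159 \cdot 10^{5}$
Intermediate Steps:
$o = -265$ ($o = 2 - 267 = -265$)
$M{\left(W,r \right)} = \frac{-25 + W}{W + r}$ ($M{\left(W,r \right)} = \frac{W + 5 \left(-5\right)}{r + W} = \frac{W - 25}{W + r} = \frac{-25 + W}{W + r}$)
$M{\left(o,1^{3} \right)} - \left(-1\right) 211588 = \frac{-25 - 265}{-265 + 1^{3}} - \left(-1\right) 211588 = \frac{1}{-265 + 1} \left(-290\right) - -211588 = \frac{1}{-264} \left(-290\right) + 211588 = \left(- \frac{1}{264}\right) \left(-290\right) + 211588 = \frac{145}{132} + 211588 = \frac{27929761}{132}$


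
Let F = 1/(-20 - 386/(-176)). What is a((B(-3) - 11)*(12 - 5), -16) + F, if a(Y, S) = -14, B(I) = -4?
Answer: -22026/1567 ≈ -14.056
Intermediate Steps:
F = -88/1567 (F = 1/(-20 - 386*(-1/176)) = 1/(-20 + 193/88) = 1/(-1567/88) = -88/1567 ≈ -0.056158)
a((B(-3) - 11)*(12 - 5), -16) + F = -14 - 88/1567 = -22026/1567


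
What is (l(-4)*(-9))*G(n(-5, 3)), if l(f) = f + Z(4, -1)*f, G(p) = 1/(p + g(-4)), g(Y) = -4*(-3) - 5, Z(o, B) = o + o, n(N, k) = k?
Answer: 162/5 ≈ 32.400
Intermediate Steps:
Z(o, B) = 2*o
g(Y) = 7 (g(Y) = 12 - 5 = 7)
G(p) = 1/(7 + p) (G(p) = 1/(p + 7) = 1/(7 + p))
l(f) = 9*f (l(f) = f + (2*4)*f = f + 8*f = 9*f)
(l(-4)*(-9))*G(n(-5, 3)) = ((9*(-4))*(-9))/(7 + 3) = -36*(-9)/10 = 324*(⅒) = 162/5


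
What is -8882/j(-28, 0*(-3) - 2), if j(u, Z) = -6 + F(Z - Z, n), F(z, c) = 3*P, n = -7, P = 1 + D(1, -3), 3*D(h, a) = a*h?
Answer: 4441/3 ≈ 1480.3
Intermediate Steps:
D(h, a) = a*h/3 (D(h, a) = (a*h)/3 = a*h/3)
P = 0 (P = 1 + (⅓)*(-3)*1 = 1 - 1 = 0)
F(z, c) = 0 (F(z, c) = 3*0 = 0)
j(u, Z) = -6 (j(u, Z) = -6 + 0 = -6)
-8882/j(-28, 0*(-3) - 2) = -8882/(-6) = -8882*(-⅙) = 4441/3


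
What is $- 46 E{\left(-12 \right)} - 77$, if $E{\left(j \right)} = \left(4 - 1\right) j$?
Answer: $1579$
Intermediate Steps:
$E{\left(j \right)} = 3 j$
$- 46 E{\left(-12 \right)} - 77 = - 46 \cdot 3 \left(-12\right) - 77 = \left(-46\right) \left(-36\right) - 77 = 1656 - 77 = 1579$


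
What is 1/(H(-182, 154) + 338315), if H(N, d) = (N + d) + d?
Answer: 1/338441 ≈ 2.9547e-6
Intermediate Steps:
H(N, d) = N + 2*d
1/(H(-182, 154) + 338315) = 1/((-182 + 2*154) + 338315) = 1/((-182 + 308) + 338315) = 1/(126 + 338315) = 1/338441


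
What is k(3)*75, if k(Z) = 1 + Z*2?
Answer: 525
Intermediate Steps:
k(Z) = 1 + 2*Z
k(3)*75 = (1 + 2*3)*75 = (1 + 6)*75 = 7*75 = 525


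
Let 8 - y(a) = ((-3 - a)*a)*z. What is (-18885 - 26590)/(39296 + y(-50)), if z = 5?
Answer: -45475/51054 ≈ -0.89072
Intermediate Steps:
y(a) = 8 - 5*a*(-3 - a) (y(a) = 8 - (-3 - a)*a*5 = 8 - a*(-3 - a)*5 = 8 - 5*a*(-3 - a))
(-18885 - 26590)/(39296 + y(-50)) = (-18885 - 26590)/(39296 + (8 + 5*(-50)**2 + 15*(-50))) = -45475/(39296 + (8 + 5*2500 - 750)) = -45475/(39296 + (8 + 12500 - 750)) = -45475/(39296 + 11758) = -45475/51054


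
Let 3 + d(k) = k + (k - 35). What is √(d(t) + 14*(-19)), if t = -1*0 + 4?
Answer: 2*I*√74 ≈ 17.205*I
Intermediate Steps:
t = 4 (t = 0 + 4 = 4)
d(k) = -38 + 2*k (d(k) = -3 + (k + (k - 35)) = -3 + (k + (-35 + k)) = -3 + (-35 + 2*k) = -38 + 2*k)
√(d(t) + 14*(-19)) = √((-38 + 2*4) + 14*(-19)) = √((-38 + 8) - 266) = √(-30 - 266) = √(-296) = 2*I*√74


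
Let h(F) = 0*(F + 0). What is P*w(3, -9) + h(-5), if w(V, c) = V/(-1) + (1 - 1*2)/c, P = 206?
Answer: -5356/9 ≈ -595.11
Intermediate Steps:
h(F) = 0 (h(F) = 0*F = 0)
w(V, c) = -V - 1/c (w(V, c) = V*(-1) + (1 - 2)/c = -V - 1/c)
P*w(3, -9) + h(-5) = 206*(-1*3 - 1/(-9)) + 0 = 206*(-3 - 1*(-⅑)) + 0 = 206*(-3 + ⅑) + 0 = 206*(-26/9) + 0 = -5356/9 + 0 = -5356/9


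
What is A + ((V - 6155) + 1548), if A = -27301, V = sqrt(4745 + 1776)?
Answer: -31908 + sqrt(6521) ≈ -31827.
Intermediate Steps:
V = sqrt(6521) ≈ 80.753
A + ((V - 6155) + 1548) = -27301 + ((sqrt(6521) - 6155) + 1548) = -27301 + ((-6155 + sqrt(6521)) + 1548) = -27301 + (-4607 + sqrt(6521)) = -31908 + sqrt(6521)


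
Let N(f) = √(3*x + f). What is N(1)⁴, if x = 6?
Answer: 361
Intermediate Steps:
N(f) = √(18 + f) (N(f) = √(3*6 + f) = √(18 + f))
N(1)⁴ = (√(18 + 1))⁴ = (√19)⁴ = 361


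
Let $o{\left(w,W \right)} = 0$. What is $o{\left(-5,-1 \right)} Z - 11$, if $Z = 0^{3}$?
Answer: $-11$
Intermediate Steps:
$Z = 0$
$o{\left(-5,-1 \right)} Z - 11 = 0 \cdot 0 - 11 = 0 - 11 = -11$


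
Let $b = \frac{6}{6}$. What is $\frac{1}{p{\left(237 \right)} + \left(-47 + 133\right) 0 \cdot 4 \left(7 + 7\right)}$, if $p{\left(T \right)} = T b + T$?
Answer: $\frac{1}{474} \approx 0.0021097$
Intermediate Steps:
$b = 1$ ($b = 6 \cdot \frac{1}{6} = 1$)
$p{\left(T \right)} = 2 T$ ($p{\left(T \right)} = T 1 + T = T + T = 2 T$)
$\frac{1}{p{\left(237 \right)} + \left(-47 + 133\right) 0 \cdot 4 \left(7 + 7\right)} = \frac{1}{2 \cdot 237 + \left(-47 + 133\right) 0 \cdot 4 \left(7 + 7\right)} = \frac{1}{474 + 86 \cdot 0 \cdot 14} = \frac{1}{474 + 86 \cdot 0} = \frac{1}{474 + 0} = \frac{1}{474}$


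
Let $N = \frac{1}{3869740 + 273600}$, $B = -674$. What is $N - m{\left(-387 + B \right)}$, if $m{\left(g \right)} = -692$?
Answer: $\frac{2867191281}{4143340} \approx 692.0$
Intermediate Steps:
$N = \frac{1}{4143340} \approx 2.4135 \cdot 10^{-7}$
$N - m{\left(-387 + B \right)} = \frac{1}{4143340} - -692 = \frac{1}{4143340} + 692 = \frac{2867191281}{4143340}$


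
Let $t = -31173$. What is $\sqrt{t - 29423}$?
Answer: $2 i \sqrt{15149} \approx 246.16 i$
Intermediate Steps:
$\sqrt{t - 29423} = \sqrt{-31173 - 29423} = \sqrt{-60596} = 2 i \sqrt{15149}$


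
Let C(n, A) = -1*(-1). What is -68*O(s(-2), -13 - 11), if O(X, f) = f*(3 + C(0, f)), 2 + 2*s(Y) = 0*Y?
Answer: 6528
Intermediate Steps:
s(Y) = -1 (s(Y) = -1 + (0*Y)/2 = -1 + (1/2)*0 = -1 + 0 = -1)
C(n, A) = 1
O(X, f) = 4*f (O(X, f) = f*(3 + 1) = f*4 = 4*f)
-68*O(s(-2), -13 - 11) = -272*(-13 - 11) = -272*(-24) = -68*(-96) = 6528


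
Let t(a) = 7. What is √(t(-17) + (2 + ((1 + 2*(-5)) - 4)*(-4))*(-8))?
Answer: 5*I*√17 ≈ 20.616*I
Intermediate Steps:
√(t(-17) + (2 + ((1 + 2*(-5)) - 4)*(-4))*(-8)) = √(7 + (2 + ((1 + 2*(-5)) - 4)*(-4))*(-8)) = √(7 + (2 + ((1 - 10) - 4)*(-4))*(-8)) = √(7 + (2 + (-9 - 4)*(-4))*(-8)) = √(7 + (2 - 13*(-4))*(-8)) = √(7 + (2 + 52)*(-8)) = √(7 + 54*(-8)) = √(7 - 432) = √(-425) = 5*I*√17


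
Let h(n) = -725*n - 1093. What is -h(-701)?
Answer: -507132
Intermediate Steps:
h(n) = -1093 - 725*n
-h(-701) = -(-1093 - 725*(-701)) = -(-1093 + 508225) = -1*507132 = -507132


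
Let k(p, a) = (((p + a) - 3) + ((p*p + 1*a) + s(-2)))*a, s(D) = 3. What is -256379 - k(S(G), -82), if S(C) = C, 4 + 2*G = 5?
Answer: -539531/2 ≈ -2.6977e+5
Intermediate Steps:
G = ½ (G = -2 + (½)*5 = -2 + 5/2 = ½ ≈ 0.50000)
k(p, a) = a*(p + p² + 2*a) (k(p, a) = (((p + a) - 3) + ((p*p + 1*a) + 3))*a = (((a + p) - 3) + ((p² + a) + 3))*a = ((-3 + a + p) + ((a + p²) + 3))*a = ((-3 + a + p) + (3 + a + p²))*a = (p + p² + 2*a)*a = a*(p + p² + 2*a))
-256379 - k(S(G), -82) = -256379 - (-82)*(½ + (½)² + 2*(-82)) = -256379 - (-82)*(½ + ¼ - 164) = -256379 - (-82)*(-653)/4 = -256379 - 1*26773/2 = -256379 - 26773/2 = -539531/2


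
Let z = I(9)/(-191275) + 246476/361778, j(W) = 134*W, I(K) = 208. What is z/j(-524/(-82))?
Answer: 482461832529/607360386160150 ≈ 0.00079436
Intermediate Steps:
z = 23534723538/34599543475 (z = 208/(-191275) + 246476/361778 = 208*(-1/191275) + 246476*(1/361778) = -208/191275 + 123238/180889 = 23534723538/34599543475 ≈ 0.68020)
z/j(-524/(-82)) = 23534723538/(34599543475*((134*(-524/(-82))))) = 23534723538/(34599543475*((134*(-524*(-1/82))))) = 23534723538/(34599543475*((134*(262/41)))) = 23534723538/(34599543475*(35108/41)) = (23534723538/34599543475)*(41/35108) = 482461832529/607360386160150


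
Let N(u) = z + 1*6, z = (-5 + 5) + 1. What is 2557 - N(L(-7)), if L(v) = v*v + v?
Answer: 2550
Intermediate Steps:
z = 1 (z = 0 + 1 = 1)
L(v) = v + v² (L(v) = v² + v = v + v²)
N(u) = 7 (N(u) = 1 + 1*6 = 1 + 6 = 7)
2557 - N(L(-7)) = 2557 - 1*7 = 2557 - 7 = 2550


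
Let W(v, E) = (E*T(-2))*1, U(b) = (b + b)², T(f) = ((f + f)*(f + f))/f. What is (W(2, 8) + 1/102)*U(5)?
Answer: -326350/51 ≈ -6399.0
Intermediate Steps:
T(f) = 4*f (T(f) = ((2*f)*(2*f))/f = (4*f²)/f = 4*f)
U(b) = 4*b² (U(b) = (2*b)² = 4*b²)
W(v, E) = -8*E (W(v, E) = (E*(4*(-2)))*1 = (E*(-8))*1 = -8*E*1 = -8*E)
(W(2, 8) + 1/102)*U(5) = (-8*8 + 1/102)*(4*5²) = (-64 + 1/102)*(4*25) = -6527/102*100 = -326350/51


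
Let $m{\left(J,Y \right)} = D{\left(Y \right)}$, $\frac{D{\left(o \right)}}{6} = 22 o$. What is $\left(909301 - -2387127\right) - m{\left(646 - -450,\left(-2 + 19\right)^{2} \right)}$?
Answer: $3258280$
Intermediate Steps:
$D{\left(o \right)} = 132 o$ ($D{\left(o \right)} = 6 \cdot 22 o = 132 o$)
$m{\left(J,Y \right)} = 132 Y$
$\left(909301 - -2387127\right) - m{\left(646 - -450,\left(-2 + 19\right)^{2} \right)} = \left(909301 - -2387127\right) - 132 \left(-2 + 19\right)^{2} = \left(909301 + 2387127\right) - 132 \cdot 17^{2} = 3296428 - 132 \cdot 289 = 3296428 - 38148 = 3258280$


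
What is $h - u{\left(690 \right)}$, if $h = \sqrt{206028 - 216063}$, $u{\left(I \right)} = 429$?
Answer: $-429 + 3 i \sqrt{1115} \approx -429.0 + 100.17 i$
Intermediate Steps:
$h = 3 i \sqrt{1115}$ ($h = \sqrt{-10035} = 3 i \sqrt{1115} \approx 100.17 i$)
$h - u{\left(690 \right)} = 3 i \sqrt{1115} - 429 = -429 + 3 i \sqrt{1115}$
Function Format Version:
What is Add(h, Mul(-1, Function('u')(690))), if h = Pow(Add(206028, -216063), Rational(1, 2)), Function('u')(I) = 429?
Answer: Add(-429, Mul(3, I, Pow(1115, Rational(1, 2)))) ≈ Add(-429.00, Mul(100.17, I))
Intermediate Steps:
h = Mul(3, I, Pow(1115, Rational(1, 2))) (h = Pow(-10035, Rational(1, 2)) = Mul(3, I, Pow(1115, Rational(1, 2))) ≈ Mul(100.17, I))
Add(h, Mul(-1, Function('u')(690))) = Add(Mul(3, I, Pow(1115, Rational(1, 2))), Mul(-1, 429)) = Add(Mul(3, I, Pow(1115, Rational(1, 2))), -429) = Add(-429, Mul(3, I, Pow(1115, Rational(1, 2))))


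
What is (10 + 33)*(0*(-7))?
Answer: 0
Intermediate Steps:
(10 + 33)*(0*(-7)) = 43*0 = 0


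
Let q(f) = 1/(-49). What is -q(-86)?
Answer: 1/49 ≈ 0.020408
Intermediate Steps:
q(f) = -1/49
-q(-86) = -1*(-1/49) = 1/49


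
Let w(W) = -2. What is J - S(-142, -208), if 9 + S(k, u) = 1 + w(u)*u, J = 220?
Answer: -188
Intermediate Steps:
S(k, u) = -8 - 2*u (S(k, u) = -9 + (1 - 2*u) = -8 - 2*u)
J - S(-142, -208) = 220 - (-8 - 2*(-208)) = 220 - (-8 + 416) = 220 - 1*408 = 220 - 408 = -188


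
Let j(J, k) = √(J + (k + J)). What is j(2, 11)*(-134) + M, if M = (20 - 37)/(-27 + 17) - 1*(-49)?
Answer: 507/10 - 134*√15 ≈ -468.28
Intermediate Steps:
M = 507/10 (M = -17/(-10) + 49 = -17*(-⅒) + 49 = 17/10 + 49 = 507/10 ≈ 50.700)
j(J, k) = √(k + 2*J) (j(J, k) = √(J + (J + k)) = √(k + 2*J))
j(2, 11)*(-134) + M = √(11 + 2*2)*(-134) + 507/10 = √(11 + 4)*(-134) + 507/10 = √15*(-134) + 507/10 = -134*√15 + 507/10 = 507/10 - 134*√15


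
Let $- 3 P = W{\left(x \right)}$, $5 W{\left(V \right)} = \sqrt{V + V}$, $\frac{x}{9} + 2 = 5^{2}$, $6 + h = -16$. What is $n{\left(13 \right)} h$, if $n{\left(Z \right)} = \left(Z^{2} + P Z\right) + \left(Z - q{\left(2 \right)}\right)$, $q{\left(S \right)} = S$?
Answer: $-3960 + \frac{286 \sqrt{46}}{5} \approx -3572.1$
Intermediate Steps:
$h = -22$ ($h = -6 - 16 = -22$)
$x = 207$ ($x = -18 + 9 \cdot 5^{2} = -18 + 9 \cdot 25 = -18 + 225 = 207$)
$W{\left(V \right)} = \frac{\sqrt{2} \sqrt{V}}{5}$ ($W{\left(V \right)} = \frac{\sqrt{V + V}}{5} = \frac{\sqrt{2 V}}{5} = \frac{\sqrt{2} \sqrt{V}}{5}$)
$P = - \frac{\sqrt{46}}{5}$ ($P = - \frac{\frac{1}{5} \sqrt{2} \sqrt{207}}{3} = - \frac{\frac{1}{5} \sqrt{2} \cdot 3 \sqrt{23}}{3} = - \frac{\frac{3}{5} \sqrt{46}}{3} = - \frac{\sqrt{46}}{5} \approx -1.3565$)
$n{\left(Z \right)} = -2 + Z + Z^{2} - \frac{Z \sqrt{46}}{5}$ ($n{\left(Z \right)} = \left(Z^{2} + - \frac{\sqrt{46}}{5} Z\right) + \left(Z - 2\right) = \left(Z^{2} - \frac{Z \sqrt{46}}{5}\right) + \left(Z - 2\right) = \left(Z^{2} - \frac{Z \sqrt{46}}{5}\right) + \left(-2 + Z\right) = -2 + Z + Z^{2} - \frac{Z \sqrt{46}}{5}$)
$n{\left(13 \right)} h = \left(-2 + 13 + 13^{2} - \frac{13 \sqrt{46}}{5}\right) \left(-22\right) = \left(-2 + 13 + 169 - \frac{13 \sqrt{46}}{5}\right) \left(-22\right) = \left(180 - \frac{13 \sqrt{46}}{5}\right) \left(-22\right) = -3960 + \frac{286 \sqrt{46}}{5}$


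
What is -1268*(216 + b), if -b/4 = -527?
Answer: -2946832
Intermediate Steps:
b = 2108 (b = -4*(-527) = 2108)
-1268*(216 + b) = -1268*(216 + 2108) = -1268*2324 = -2946832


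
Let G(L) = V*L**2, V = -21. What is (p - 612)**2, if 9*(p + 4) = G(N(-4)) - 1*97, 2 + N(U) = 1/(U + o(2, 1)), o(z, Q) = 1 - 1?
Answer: 8456089849/20736 ≈ 4.0780e+5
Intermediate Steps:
o(z, Q) = 0
N(U) = -2 + 1/U (N(U) = -2 + 1/(U + 0) = -2 + 1/U)
G(L) = -21*L**2
p = -3829/144 (p = -4 + (-21*(-2 + 1/(-4))**2 - 1*97)/9 = -4 + (-21*(-2 - 1/4)**2 - 97)/9 = -4 + (-21*(-9/4)**2 - 97)/9 = -4 + (-21*81/16 - 97)/9 = -4 + (-1701/16 - 97)/9 = -4 + (1/9)*(-3253/16) = -4 - 3253/144 = -3829/144 ≈ -26.590)
(p - 612)**2 = (-3829/144 - 612)**2 = (-91957/144)**2 = 8456089849/20736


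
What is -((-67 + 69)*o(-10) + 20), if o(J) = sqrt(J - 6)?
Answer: -20 - 8*I ≈ -20.0 - 8.0*I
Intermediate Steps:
o(J) = sqrt(-6 + J)
-((-67 + 69)*o(-10) + 20) = -((-67 + 69)*sqrt(-6 - 10) + 20) = -(2*sqrt(-16) + 20) = -(2*(4*I) + 20) = -(8*I + 20) = -(20 + 8*I) = -20 - 8*I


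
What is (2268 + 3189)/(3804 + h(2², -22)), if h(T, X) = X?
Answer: 5457/3782 ≈ 1.4429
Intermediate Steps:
(2268 + 3189)/(3804 + h(2², -22)) = (2268 + 3189)/(3804 - 22) = 5457/3782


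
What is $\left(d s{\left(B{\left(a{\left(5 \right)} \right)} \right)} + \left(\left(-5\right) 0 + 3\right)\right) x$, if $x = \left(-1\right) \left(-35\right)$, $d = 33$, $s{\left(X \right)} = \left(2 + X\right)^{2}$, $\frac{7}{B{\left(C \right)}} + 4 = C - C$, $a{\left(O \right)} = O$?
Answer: $\frac{2835}{16} \approx 177.19$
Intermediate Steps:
$B{\left(C \right)} = - \frac{7}{4}$ ($B{\left(C \right)} = \frac{7}{-4 + \left(C - C\right)} = \frac{7}{-4 + 0} = \frac{7}{-4} = 7 \left(- \frac{1}{4}\right) = - \frac{7}{4}$)
$x = 35$
$\left(d s{\left(B{\left(a{\left(5 \right)} \right)} \right)} + \left(\left(-5\right) 0 + 3\right)\right) x = \left(33 \left(2 - \frac{7}{4}\right)^{2} + \left(\left(-5\right) 0 + 3\right)\right) 35 = \left(\frac{33}{16} + \left(0 + 3\right)\right) 35 = \left(33 \cdot \frac{1}{16} + 3\right) 35 = \left(\frac{33}{16} + 3\right) 35 = \frac{81}{16} \cdot 35 = \frac{2835}{16}$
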